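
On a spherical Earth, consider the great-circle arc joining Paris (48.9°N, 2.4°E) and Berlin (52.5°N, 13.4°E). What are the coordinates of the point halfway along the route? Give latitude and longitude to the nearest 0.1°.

Convert each endpoint to a unit vector on the sphere (x = cos φ cos λ, y = cos φ sin λ, z = sin φ).
The central angle between the endpoints is δ = arccos(p₁·p₂) ≈ 0.137 rad (7.8°).
Interpolate at f = 1/2 with slerp weights a = sin((1−f)δ)/sin δ ≈ 0.501, b = sin(fδ)/sin δ ≈ 0.501.
p = a·p₁ + b·p₂ ≈ (0.626, 0.085, 0.775); φ = arcsin(p_z) ≈ 50.83°, λ = atan2(p_y, p_x) ≈ 7.69°.

≈ 50.8°N, 7.7°E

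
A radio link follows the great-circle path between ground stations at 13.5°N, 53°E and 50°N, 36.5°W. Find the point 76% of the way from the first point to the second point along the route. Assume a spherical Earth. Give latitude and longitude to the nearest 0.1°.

≈ 49.0°N, 7.0°W

Convert each endpoint to a unit vector on the sphere (x = cos φ cos λ, y = cos φ sin λ, z = sin φ).
The central angle between the endpoints is δ = arccos(p₁·p₂) ≈ 1.385 rad (79.4°).
Interpolate at f = 0.76 with slerp weights a = sin((1−f)δ)/sin δ ≈ 0.332, b = sin(fδ)/sin δ ≈ 0.884.
p = a·p₁ + b·p₂ ≈ (0.651, -0.080, 0.755); φ = arcsin(p_z) ≈ 49.00°, λ = atan2(p_y, p_x) ≈ -7.01°.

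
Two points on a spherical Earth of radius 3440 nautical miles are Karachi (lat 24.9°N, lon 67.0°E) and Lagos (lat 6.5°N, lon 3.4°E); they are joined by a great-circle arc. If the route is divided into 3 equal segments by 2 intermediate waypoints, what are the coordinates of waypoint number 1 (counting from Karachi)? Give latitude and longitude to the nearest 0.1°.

≈ lat 21.2°N, lon 44.4°E

Convert each endpoint to a unit vector on the sphere (x = cos φ cos λ, y = cos φ sin λ, z = sin φ).
The central angle between the endpoints is δ = arccos(p₁·p₂) ≈ 1.106 rad (63.4°).
Interpolate at f = 1/3 with slerp weights a = sin((1−f)δ)/sin δ ≈ 0.752, b = sin(fδ)/sin δ ≈ 0.403.
p = a·p₁ + b·p₂ ≈ (0.666, 0.652, 0.362); φ = arcsin(p_z) ≈ 21.24°, λ = atan2(p_y, p_x) ≈ 44.36°.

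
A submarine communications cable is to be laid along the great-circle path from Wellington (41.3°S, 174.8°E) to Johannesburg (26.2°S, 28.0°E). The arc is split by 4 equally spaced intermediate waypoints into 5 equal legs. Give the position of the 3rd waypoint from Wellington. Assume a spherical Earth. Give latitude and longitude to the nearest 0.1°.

Convert each endpoint to a unit vector on the sphere (x = cos φ cos λ, y = cos φ sin λ, z = sin φ).
The central angle between the endpoints is δ = arccos(p₁·p₂) ≈ 1.847 rad (105.8°).
Interpolate at f = 3/5 with slerp weights a = sin((1−f)δ)/sin δ ≈ 0.700, b = sin(fδ)/sin δ ≈ 0.930.
p = a·p₁ + b·p₂ ≈ (0.213, 0.439, -0.873); φ = arcsin(p_z) ≈ -60.76°, λ = atan2(p_y, p_x) ≈ 64.12°.

≈ 60.8°S, 64.1°E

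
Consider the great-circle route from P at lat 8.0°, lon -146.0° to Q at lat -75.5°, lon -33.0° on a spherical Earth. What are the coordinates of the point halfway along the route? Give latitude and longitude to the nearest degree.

Convert each endpoint to a unit vector on the sphere (x = cos φ cos λ, y = cos φ sin λ, z = sin φ).
The central angle between the endpoints is δ = arccos(p₁·p₂) ≈ 1.805 rad (103.4°).
Interpolate at f = 1/2 with slerp weights a = sin((1−f)δ)/sin δ ≈ 0.807, b = sin(fδ)/sin δ ≈ 0.807.
p = a·p₁ + b·p₂ ≈ (-0.493, -0.557, -0.669); φ = arcsin(p_z) ≈ -41.97°, λ = atan2(p_y, p_x) ≈ -131.52°.

≈ lat -42°, lon -132°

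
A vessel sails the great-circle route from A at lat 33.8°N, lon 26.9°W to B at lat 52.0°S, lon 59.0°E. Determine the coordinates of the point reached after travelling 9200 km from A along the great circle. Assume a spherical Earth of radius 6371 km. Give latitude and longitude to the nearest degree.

≈ lat 33°S, lon 25°E

Write both endpoints as unit vectors p₁, p₂ with components (cos φ cos λ, cos φ sin λ, sin φ).
The central angle between the endpoints is δ = arccos(p₁·p₂) ≈ 1.984 rad (113.7°). The total great-circle distance is δ·R ≈ 1.984 × 6371 ≈ 12642 km, so the target fraction is f = 9200/12642 ≈ 0.728.
Interpolate at f ≈ 0.728 with slerp weights a = sin((1−f)δ)/sin δ ≈ 0.562, b = sin(fδ)/sin δ ≈ 1.083.
p = a·p₁ + b·p₂ ≈ (0.760, 0.361, -0.541); φ = arcsin(p_z) ≈ -32.76°, λ = atan2(p_y, p_x) ≈ 25.39°.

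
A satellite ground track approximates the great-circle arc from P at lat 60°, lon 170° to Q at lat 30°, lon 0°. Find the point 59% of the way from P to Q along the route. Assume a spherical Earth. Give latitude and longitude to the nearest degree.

≈ lat 66°, lon 7°

Write both endpoints as unit vectors p₁, p₂ with components (cos φ cos λ, cos φ sin λ, sin φ).
The central angle between the endpoints is δ = arccos(p₁·p₂) ≈ 1.564 rad (89.6°).
Interpolate at f = 0.59 with slerp weights a = sin((1−f)δ)/sin δ ≈ 0.598, b = sin(fδ)/sin δ ≈ 0.797.
p = a·p₁ + b·p₂ ≈ (0.396, 0.052, 0.917); φ = arcsin(p_z) ≈ 66.46°, λ = atan2(p_y, p_x) ≈ 7.47°.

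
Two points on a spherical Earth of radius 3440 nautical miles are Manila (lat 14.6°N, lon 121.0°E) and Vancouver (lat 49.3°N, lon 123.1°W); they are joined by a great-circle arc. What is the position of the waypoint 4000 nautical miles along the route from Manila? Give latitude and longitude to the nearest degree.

≈ lat 55°N, lon 169°W

Convert each endpoint to a unit vector on the sphere (x = cos φ cos λ, y = cos φ sin λ, z = sin φ).
The central angle between the endpoints is δ = arccos(p₁·p₂) ≈ 1.655 rad (94.8°). The total great-circle distance is δ·R ≈ 1.655 × 3440 ≈ 5695 nmi, so the target fraction is f = 4000/5695 ≈ 0.702.
Interpolate at f ≈ 0.702 with slerp weights a = sin((1−f)δ)/sin δ ≈ 0.475, b = sin(fδ)/sin δ ≈ 0.921.
p = a·p₁ + b·p₂ ≈ (-0.565, -0.110, 0.818); φ = arcsin(p_z) ≈ 54.89°, λ = atan2(p_y, p_x) ≈ -169.02°.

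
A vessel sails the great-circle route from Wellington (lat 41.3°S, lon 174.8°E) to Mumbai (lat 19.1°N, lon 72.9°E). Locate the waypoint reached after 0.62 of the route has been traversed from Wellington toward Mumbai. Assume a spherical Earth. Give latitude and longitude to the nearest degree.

Write both endpoints as unit vectors p₁, p₂ with components (cos φ cos λ, cos φ sin λ, sin φ).
The central angle between the endpoints is δ = arccos(p₁·p₂) ≈ 1.942 rad (111.2°).
Interpolate at f = 0.62 with slerp weights a = sin((1−f)δ)/sin δ ≈ 0.722, b = sin(fδ)/sin δ ≈ 1.001.
p = a·p₁ + b·p₂ ≈ (-0.262, 0.954, -0.149); φ = arcsin(p_z) ≈ -8.55°, λ = atan2(p_y, p_x) ≈ 105.35°.

≈ lat 9°S, lon 105°E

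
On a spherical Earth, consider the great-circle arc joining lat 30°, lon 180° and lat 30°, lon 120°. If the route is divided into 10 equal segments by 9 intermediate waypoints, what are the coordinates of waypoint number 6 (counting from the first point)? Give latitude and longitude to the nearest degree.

Write both endpoints as unit vectors p₁, p₂ with components (cos φ cos λ, cos φ sin λ, sin φ).
The central angle between the endpoints is δ = arccos(p₁·p₂) ≈ 0.896 rad (51.3°).
Interpolate at f = 6/10 with slerp weights a = sin((1−f)δ)/sin δ ≈ 0.449, b = sin(fδ)/sin δ ≈ 0.656.
p = a·p₁ + b·p₂ ≈ (-0.673, 0.492, 0.552); φ = arcsin(p_z) ≈ 33.54°, λ = atan2(p_y, p_x) ≈ 143.84°.

≈ lat 34°, lon 144°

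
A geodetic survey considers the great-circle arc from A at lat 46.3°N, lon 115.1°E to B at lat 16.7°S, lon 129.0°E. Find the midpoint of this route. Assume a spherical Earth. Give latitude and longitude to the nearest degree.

Convert each endpoint to a unit vector on the sphere (x = cos φ cos λ, y = cos φ sin λ, z = sin φ).
The central angle between the endpoints is δ = arccos(p₁·p₂) ≈ 1.121 rad (64.2°).
Interpolate at f = 1/2 with slerp weights a = sin((1−f)δ)/sin δ ≈ 0.590, b = sin(fδ)/sin δ ≈ 0.590.
p = a·p₁ + b·p₂ ≈ (-0.529, 0.809, 0.257); φ = arcsin(p_z) ≈ 14.90°, λ = atan2(p_y, p_x) ≈ 123.18°.

≈ lat 15°N, lon 123°E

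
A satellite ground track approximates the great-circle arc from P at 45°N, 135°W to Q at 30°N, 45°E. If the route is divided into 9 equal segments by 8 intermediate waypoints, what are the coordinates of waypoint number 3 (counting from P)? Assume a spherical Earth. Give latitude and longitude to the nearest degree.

Convert each endpoint to a unit vector on the sphere (x = cos φ cos λ, y = cos φ sin λ, z = sin φ).
The central angle between the endpoints is δ = arccos(p₁·p₂) ≈ 1.833 rad (105.0°).
Interpolate at f = 3/9 with slerp weights a = sin((1−f)δ)/sin δ ≈ 0.973, b = sin(fδ)/sin δ ≈ 0.594.
p = a·p₁ + b·p₂ ≈ (-0.123, -0.123, 0.985); φ = arcsin(p_z) ≈ 80.00°, λ = atan2(p_y, p_x) ≈ -135.00°.

≈ 80°N, 135°W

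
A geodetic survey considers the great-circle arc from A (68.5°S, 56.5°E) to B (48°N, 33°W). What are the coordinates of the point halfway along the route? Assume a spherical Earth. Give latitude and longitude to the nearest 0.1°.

≈ (13.7°S, 4.4°W)

The haversine formula gives a central angle δ ≈ 2.331 rad (133.6°) between the endpoints.
Interpolate at f = 1/2 with slerp weights a = sin((1−f)δ)/sin δ ≈ 1.269, b = sin(fδ)/sin δ ≈ 1.269.
p = a·p₁ + b·p₂ ≈ (0.969, -0.075, -0.238); φ = arcsin(p_z) ≈ -13.74°, λ = atan2(p_y, p_x) ≈ -4.41°.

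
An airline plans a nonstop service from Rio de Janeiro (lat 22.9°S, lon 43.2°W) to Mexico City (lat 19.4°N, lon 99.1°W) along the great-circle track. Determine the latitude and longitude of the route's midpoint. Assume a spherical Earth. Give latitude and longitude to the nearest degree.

Write both endpoints as unit vectors p₁, p₂ with components (cos φ cos λ, cos φ sin λ, sin φ).
The central angle between the endpoints is δ = arccos(p₁·p₂) ≈ 1.205 rad (69.0°).
Interpolate at f = 1/2 with slerp weights a = sin((1−f)δ)/sin δ ≈ 0.607, b = sin(fδ)/sin δ ≈ 0.607.
p = a·p₁ + b·p₂ ≈ (0.317, -0.948, -0.035); φ = arcsin(p_z) ≈ -1.98°, λ = atan2(p_y, p_x) ≈ -71.51°.

≈ lat 2°S, lon 72°W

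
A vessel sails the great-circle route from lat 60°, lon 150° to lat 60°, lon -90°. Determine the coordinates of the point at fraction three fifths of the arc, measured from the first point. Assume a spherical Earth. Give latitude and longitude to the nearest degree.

≈ lat 73°, lon -132°

From cos δ = sin φ₁ sin φ₂ + cos φ₁ cos φ₂ cos Δλ, the central angle is δ ≈ 0.896 rad (51.3°).
Interpolate at f = 3/5 with slerp weights a = sin((1−f)δ)/sin δ ≈ 0.449, b = sin(fδ)/sin δ ≈ 0.656.
p = a·p₁ + b·p₂ ≈ (-0.195, -0.216, 0.957); φ = arcsin(p_z) ≈ 73.12°, λ = atan2(p_y, p_x) ≈ -132.06°.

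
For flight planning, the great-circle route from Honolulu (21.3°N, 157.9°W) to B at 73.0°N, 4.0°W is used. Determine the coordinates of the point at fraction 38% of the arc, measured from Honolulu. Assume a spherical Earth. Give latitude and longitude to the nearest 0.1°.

≈ 52.9°N, 151.4°W

Convert each endpoint to a unit vector on the sphere (x = cos φ cos λ, y = cos φ sin λ, z = sin φ).
The central angle between the endpoints is δ = arccos(p₁·p₂) ≈ 1.468 rad (84.1°).
Interpolate at f = 0.38 with slerp weights a = sin((1−f)δ)/sin δ ≈ 0.794, b = sin(fδ)/sin δ ≈ 0.532.
p = a·p₁ + b·p₂ ≈ (-0.530, -0.289, 0.797); φ = arcsin(p_z) ≈ 52.86°, λ = atan2(p_y, p_x) ≈ -151.39°.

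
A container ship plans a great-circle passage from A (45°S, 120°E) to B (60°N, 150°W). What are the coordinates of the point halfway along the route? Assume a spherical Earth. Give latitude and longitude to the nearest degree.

≈ (10°N, 155°E)

From cos δ = sin φ₁ sin φ₂ + cos φ₁ cos φ₂ cos Δλ, the central angle is δ ≈ 2.230 rad (127.8°).
Interpolate at f = 1/2 with slerp weights a = sin((1−f)δ)/sin δ ≈ 1.136, b = sin(fδ)/sin δ ≈ 1.136.
p = a·p₁ + b·p₂ ≈ (-0.893, 0.412, 0.180); φ = arcsin(p_z) ≈ 10.40°, λ = atan2(p_y, p_x) ≈ 155.26°.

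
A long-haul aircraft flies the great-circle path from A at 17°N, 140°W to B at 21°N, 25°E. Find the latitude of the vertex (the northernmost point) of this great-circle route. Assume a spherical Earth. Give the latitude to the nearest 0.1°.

≈ 69.3°N

The great circle lies in the plane with unit normal n̂ = (p₁ × p₂)/|p₁ × p₂|.
Here n̂_z ≈ +0.354; the vertex latitude is φ_max = arccos|n̂_z| ≈ 69.3°.
Check via Clairaut: cos φ_max = |cos φ₁| · sin C = cos(17.0°)·sin(21.7°) ≈ 0.354, again giving ≈ 69.3°.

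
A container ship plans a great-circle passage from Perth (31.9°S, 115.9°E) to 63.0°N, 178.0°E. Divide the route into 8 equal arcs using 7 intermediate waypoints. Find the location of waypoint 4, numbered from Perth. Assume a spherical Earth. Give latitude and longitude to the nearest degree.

≈ 18°N, 137°E

The haversine formula gives a central angle δ ≈ 1.866 rad (106.9°) between the endpoints.
Interpolate at f = 4/8 with slerp weights a = sin((1−f)δ)/sin δ ≈ 0.839, b = sin(fδ)/sin δ ≈ 0.839.
p = a·p₁ + b·p₂ ≈ (-0.692, 0.654, 0.304); φ = arcsin(p_z) ≈ 17.72°, λ = atan2(p_y, p_x) ≈ 136.61°.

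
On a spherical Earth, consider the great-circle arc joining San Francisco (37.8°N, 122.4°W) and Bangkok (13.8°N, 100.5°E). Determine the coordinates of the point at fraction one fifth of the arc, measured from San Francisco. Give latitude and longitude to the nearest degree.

Write both endpoints as unit vectors p₁, p₂ with components (cos φ cos λ, cos φ sin λ, sin φ).
The central angle between the endpoints is δ = arccos(p₁·p₂) ≈ 2.000 rad (114.6°).
Interpolate at f = 1/5 with slerp weights a = sin((1−f)δ)/sin δ ≈ 1.099, b = sin(fδ)/sin δ ≈ 0.428.
p = a·p₁ + b·p₂ ≈ (-0.541, -0.324, 0.776); φ = arcsin(p_z) ≈ 50.88°, λ = atan2(p_y, p_x) ≈ -149.05°.

≈ 51°N, 149°W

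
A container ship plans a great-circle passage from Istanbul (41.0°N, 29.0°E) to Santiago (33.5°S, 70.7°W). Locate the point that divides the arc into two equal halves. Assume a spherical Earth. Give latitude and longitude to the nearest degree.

The haversine formula gives a central angle δ ≈ 2.058 rad (117.9°) between the endpoints.
Interpolate at f = 1/2 with slerp weights a = sin((1−f)δ)/sin δ ≈ 0.970, b = sin(fδ)/sin δ ≈ 0.970.
p = a·p₁ + b·p₂ ≈ (0.907, -0.408, 0.101); φ = arcsin(p_z) ≈ 5.79°, λ = atan2(p_y, p_x) ≈ -24.23°.

≈ 6°N, 24°W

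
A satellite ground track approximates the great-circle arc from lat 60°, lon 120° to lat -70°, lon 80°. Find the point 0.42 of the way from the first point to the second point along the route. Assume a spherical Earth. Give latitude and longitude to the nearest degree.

≈ lat 5°, lon 106°

Convert each endpoint to a unit vector on the sphere (x = cos φ cos λ, y = cos φ sin λ, z = sin φ).
The central angle between the endpoints is δ = arccos(p₁·p₂) ≈ 2.322 rad (133.1°).
Interpolate at f = 0.42 with slerp weights a = sin((1−f)δ)/sin δ ≈ 1.335, b = sin(fδ)/sin δ ≈ 1.133.
p = a·p₁ + b·p₂ ≈ (-0.266, 0.960, 0.091); φ = arcsin(p_z) ≈ 5.22°, λ = atan2(p_y, p_x) ≈ 105.51°.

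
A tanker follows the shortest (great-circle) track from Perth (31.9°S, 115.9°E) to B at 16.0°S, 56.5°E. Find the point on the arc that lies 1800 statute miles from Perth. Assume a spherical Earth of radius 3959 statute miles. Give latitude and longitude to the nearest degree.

From cos δ = sin φ₁ sin φ₂ + cos φ₁ cos φ₂ cos Δλ, the central angle is δ ≈ 0.975 rad (55.9°). The total great-circle distance is δ·R ≈ 0.975 × 3959 ≈ 3860 mi, so the target fraction is f = 1800/3860 ≈ 0.466.
Interpolate at f ≈ 0.466 with slerp weights a = sin((1−f)δ)/sin δ ≈ 0.601, b = sin(fδ)/sin δ ≈ 0.531.
p = a·p₁ + b·p₂ ≈ (0.059, 0.884, -0.464); φ = arcsin(p_z) ≈ -27.63°, λ = atan2(p_y, p_x) ≈ 86.20°.

≈ 28°S, 86°E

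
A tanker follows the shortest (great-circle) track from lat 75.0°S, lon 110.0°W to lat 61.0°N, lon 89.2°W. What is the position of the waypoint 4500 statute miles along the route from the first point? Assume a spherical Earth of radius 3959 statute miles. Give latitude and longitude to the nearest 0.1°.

The haversine formula gives a central angle δ ≈ 2.385 rad (136.7°) between the endpoints. The total great-circle distance is δ·R ≈ 2.385 × 3959 ≈ 9444 mi, so the target fraction is f = 4500/9444 ≈ 0.476.
Interpolate at f ≈ 0.476 with slerp weights a = sin((1−f)δ)/sin δ ≈ 1.383, b = sin(fδ)/sin δ ≈ 1.322.
p = a·p₁ + b·p₂ ≈ (-0.113, -0.977, -0.179); φ = arcsin(p_z) ≈ -10.31°, λ = atan2(p_y, p_x) ≈ -96.62°.

≈ lat 10.3°S, lon 96.6°W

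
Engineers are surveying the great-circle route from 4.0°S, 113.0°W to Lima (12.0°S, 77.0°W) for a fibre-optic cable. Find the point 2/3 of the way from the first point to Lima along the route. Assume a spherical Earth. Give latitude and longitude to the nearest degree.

Convert each endpoint to a unit vector on the sphere (x = cos φ cos λ, y = cos φ sin λ, z = sin φ).
The central angle between the endpoints is δ = arccos(p₁·p₂) ≈ 0.637 rad (36.5°).
Interpolate at f = 2/3 with slerp weights a = sin((1−f)δ)/sin δ ≈ 0.354, b = sin(fδ)/sin δ ≈ 0.693.
p = a·p₁ + b·p₂ ≈ (0.014, -0.986, -0.169); φ = arcsin(p_z) ≈ -9.71°, λ = atan2(p_y, p_x) ≈ -89.17°.

≈ 10°S, 89°W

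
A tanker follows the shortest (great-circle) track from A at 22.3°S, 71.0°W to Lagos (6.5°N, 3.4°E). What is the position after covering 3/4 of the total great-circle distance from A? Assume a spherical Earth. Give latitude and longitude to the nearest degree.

≈ 2°S, 14°W

From cos δ = sin φ₁ sin φ₂ + cos φ₁ cos φ₂ cos Δλ, the central angle is δ ≈ 1.365 rad (78.2°).
Interpolate at f = 3/4 with slerp weights a = sin((1−f)δ)/sin δ ≈ 0.342, b = sin(fδ)/sin δ ≈ 0.872.
p = a·p₁ + b·p₂ ≈ (0.968, -0.248, -0.031); φ = arcsin(p_z) ≈ -1.77°, λ = atan2(p_y, p_x) ≈ -14.35°.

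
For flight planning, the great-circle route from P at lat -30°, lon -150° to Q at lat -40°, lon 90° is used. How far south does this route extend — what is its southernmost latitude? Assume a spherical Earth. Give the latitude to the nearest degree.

≈ -55°

The great circle lies in the plane with unit normal n̂ = (p₁ × p₂)/|p₁ × p₂|.
Here n̂_z ≈ -0.575; the vertex latitude is φ_max = arccos|n̂_z| ≈ 54.9°.
Check via Clairaut: cos φ_max = |cos φ₁| · sin C = cos(30.0°)·sin(138.4°) ≈ 0.575, again giving ≈ 54.9°.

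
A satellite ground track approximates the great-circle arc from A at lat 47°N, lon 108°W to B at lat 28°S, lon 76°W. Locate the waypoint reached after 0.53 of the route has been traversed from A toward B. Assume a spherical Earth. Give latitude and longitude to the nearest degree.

Write both endpoints as unit vectors p₁, p₂ with components (cos φ cos λ, cos φ sin λ, sin φ).
The central angle between the endpoints is δ = arccos(p₁·p₂) ≈ 1.403 rad (80.4°).
Interpolate at f = 0.53 with slerp weights a = sin((1−f)δ)/sin δ ≈ 0.621, b = sin(fδ)/sin δ ≈ 0.686.
p = a·p₁ + b·p₂ ≈ (0.016, -0.991, 0.132); φ = arcsin(p_z) ≈ 7.59°, λ = atan2(p_y, p_x) ≈ -89.09°.

≈ lat 8°N, lon 89°W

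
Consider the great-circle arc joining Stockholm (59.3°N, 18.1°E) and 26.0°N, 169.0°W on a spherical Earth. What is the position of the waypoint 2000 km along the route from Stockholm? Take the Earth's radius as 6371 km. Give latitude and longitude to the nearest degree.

≈ 77°N, 27°E

Write both endpoints as unit vectors p₁, p₂ with components (cos φ cos λ, cos φ sin λ, sin φ).
The central angle between the endpoints is δ = arccos(p₁·p₂) ≈ 1.649 rad (94.5°). The total great-circle distance is δ·R ≈ 1.649 × 6371 ≈ 10508 km, so the target fraction is f = 2000/10508 ≈ 0.190.
Interpolate at f ≈ 0.190 with slerp weights a = sin((1−f)δ)/sin δ ≈ 0.975, b = sin(fδ)/sin δ ≈ 0.310.
p = a·p₁ + b·p₂ ≈ (0.200, 0.102, 0.975); φ = arcsin(p_z) ≈ 77.03°, λ = atan2(p_y, p_x) ≈ 26.92°.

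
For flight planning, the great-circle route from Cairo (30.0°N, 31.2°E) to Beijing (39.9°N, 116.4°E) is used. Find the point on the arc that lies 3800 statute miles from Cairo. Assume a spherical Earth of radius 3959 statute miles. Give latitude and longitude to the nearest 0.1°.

≈ 43.4°N, 99.8°E

From cos δ = sin φ₁ sin φ₂ + cos φ₁ cos φ₂ cos Δλ, the central angle is δ ≈ 1.185 rad (67.9°). The total great-circle distance is δ·R ≈ 1.185 × 3959 ≈ 4691 mi, so the target fraction is f = 3800/4691 ≈ 0.810.
Interpolate at f ≈ 0.810 with slerp weights a = sin((1−f)δ)/sin δ ≈ 0.241, b = sin(fδ)/sin δ ≈ 0.884.
p = a·p₁ + b·p₂ ≈ (-0.123, 0.716, 0.688); φ = arcsin(p_z) ≈ 43.44°, λ = atan2(p_y, p_x) ≈ 99.76°.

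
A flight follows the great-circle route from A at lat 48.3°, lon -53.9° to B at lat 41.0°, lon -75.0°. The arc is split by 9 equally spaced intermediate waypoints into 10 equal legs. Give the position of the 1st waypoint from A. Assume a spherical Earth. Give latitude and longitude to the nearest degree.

Convert each endpoint to a unit vector on the sphere (x = cos φ cos λ, y = cos φ sin λ, z = sin φ).
The central angle between the endpoints is δ = arccos(p₁·p₂) ≈ 0.290 rad (16.6°).
Interpolate at f = 1/10 with slerp weights a = sin((1−f)δ)/sin δ ≈ 0.902, b = sin(fδ)/sin δ ≈ 0.101.
p = a·p₁ + b·p₂ ≈ (0.374, -0.559, 0.740); φ = arcsin(p_z) ≈ 47.76°, λ = atan2(p_y, p_x) ≈ -56.25°.

≈ lat 48°, lon -56°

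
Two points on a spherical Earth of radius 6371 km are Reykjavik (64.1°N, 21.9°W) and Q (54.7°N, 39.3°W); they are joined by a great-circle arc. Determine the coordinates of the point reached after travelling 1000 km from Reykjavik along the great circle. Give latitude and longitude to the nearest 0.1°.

Convert each endpoint to a unit vector on the sphere (x = cos φ cos λ, y = cos φ sin λ, z = sin φ).
The central angle between the endpoints is δ = arccos(p₁·p₂) ≈ 0.224 rad (12.8°). The total great-circle distance is δ·R ≈ 0.224 × 6371 ≈ 1427 km, so the target fraction is f = 1000/1427 ≈ 0.701.
Interpolate at f ≈ 0.701 with slerp weights a = sin((1−f)δ)/sin δ ≈ 0.301, b = sin(fδ)/sin δ ≈ 0.704.
p = a·p₁ + b·p₂ ≈ (0.437, -0.307, 0.846); φ = arcsin(p_z) ≈ 57.74°, λ = atan2(p_y, p_x) ≈ -35.07°.

≈ (57.7°N, 35.1°W)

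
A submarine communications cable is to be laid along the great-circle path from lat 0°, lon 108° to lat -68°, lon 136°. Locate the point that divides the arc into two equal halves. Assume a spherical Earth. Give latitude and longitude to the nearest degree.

Write both endpoints as unit vectors p₁, p₂ with components (cos φ cos λ, cos φ sin λ, sin φ).
The central angle between the endpoints is δ = arccos(p₁·p₂) ≈ 1.234 rad (70.7°).
Interpolate at f = 1/2 with slerp weights a = sin((1−f)δ)/sin δ ≈ 0.613, b = sin(fδ)/sin δ ≈ 0.613.
p = a·p₁ + b·p₂ ≈ (-0.355, 0.742, -0.568); φ = arcsin(p_z) ≈ -34.63°, λ = atan2(p_y, p_x) ≈ 115.53°.

≈ lat -35°, lon 116°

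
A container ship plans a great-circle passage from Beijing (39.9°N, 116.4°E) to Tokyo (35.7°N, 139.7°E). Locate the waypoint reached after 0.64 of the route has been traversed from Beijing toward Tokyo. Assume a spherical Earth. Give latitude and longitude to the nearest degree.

≈ 38°N, 132°E

Convert each endpoint to a unit vector on the sphere (x = cos φ cos λ, y = cos φ sin λ, z = sin φ).
The central angle between the endpoints is δ = arccos(p₁·p₂) ≈ 0.329 rad (18.8°).
Interpolate at f = 0.64 with slerp weights a = sin((1−f)δ)/sin δ ≈ 0.366, b = sin(fδ)/sin δ ≈ 0.647.
p = a·p₁ + b·p₂ ≈ (-0.525, 0.591, 0.612); φ = arcsin(p_z) ≈ 37.74°, λ = atan2(p_y, p_x) ≈ 131.63°.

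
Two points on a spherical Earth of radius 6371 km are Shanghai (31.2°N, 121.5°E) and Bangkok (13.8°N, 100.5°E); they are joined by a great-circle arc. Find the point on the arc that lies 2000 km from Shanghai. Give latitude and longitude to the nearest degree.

Convert each endpoint to a unit vector on the sphere (x = cos φ cos λ, y = cos φ sin λ, z = sin φ).
The central angle between the endpoints is δ = arccos(p₁·p₂) ≈ 0.453 rad (26.0°). The total great-circle distance is δ·R ≈ 0.453 × 6371 ≈ 2887 km, so the target fraction is f = 2000/2887 ≈ 0.693.
Interpolate at f ≈ 0.693 with slerp weights a = sin((1−f)δ)/sin δ ≈ 0.317, b = sin(fδ)/sin δ ≈ 0.705.
p = a·p₁ + b·p₂ ≈ (-0.267, 0.905, 0.332); φ = arcsin(p_z) ≈ 19.42°, λ = atan2(p_y, p_x) ≈ 106.41°.

≈ 19°N, 106°E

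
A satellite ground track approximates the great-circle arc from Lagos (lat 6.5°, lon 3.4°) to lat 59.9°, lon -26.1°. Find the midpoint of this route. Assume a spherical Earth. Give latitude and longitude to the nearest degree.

From cos δ = sin φ₁ sin φ₂ + cos φ₁ cos φ₂ cos Δλ, the central angle is δ ≈ 1.010 rad (57.9°).
Interpolate at f = 1/2 with slerp weights a = sin((1−f)δ)/sin δ ≈ 0.571, b = sin(fδ)/sin δ ≈ 0.571.
p = a·p₁ + b·p₂ ≈ (0.824, -0.092, 0.559); φ = arcsin(p_z) ≈ 33.99°, λ = atan2(p_y, p_x) ≈ -6.40°.

≈ lat 34°, lon -6°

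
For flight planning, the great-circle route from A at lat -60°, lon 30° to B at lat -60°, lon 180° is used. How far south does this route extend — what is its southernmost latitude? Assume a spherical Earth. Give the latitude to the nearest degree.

The great circle lies in the plane with unit normal n̂ = (p₁ × p₂)/|p₁ × p₂|.
Here n̂_z ≈ +0.148; the vertex latitude is φ_max = arccos|n̂_z| ≈ 81.5°.
Check via Clairaut: cos φ_max = |cos φ₁| · sin C = cos(60.0°)·sin(162.8°) ≈ 0.148, again giving ≈ 81.5°.

≈ -82°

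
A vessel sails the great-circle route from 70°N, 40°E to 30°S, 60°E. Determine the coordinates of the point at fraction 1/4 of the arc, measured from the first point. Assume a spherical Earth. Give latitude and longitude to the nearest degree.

Write both endpoints as unit vectors p₁, p₂ with components (cos φ cos λ, cos φ sin λ, sin φ).
The central angle between the endpoints is δ = arccos(p₁·p₂) ≈ 1.763 rad (101.0°).
Interpolate at f = 1/4 with slerp weights a = sin((1−f)δ)/sin δ ≈ 0.988, b = sin(fδ)/sin δ ≈ 0.435.
p = a·p₁ + b·p₂ ≈ (0.447, 0.543, 0.711); φ = arcsin(p_z) ≈ 45.29°, λ = atan2(p_y, p_x) ≈ 50.55°.

≈ 45°N, 51°E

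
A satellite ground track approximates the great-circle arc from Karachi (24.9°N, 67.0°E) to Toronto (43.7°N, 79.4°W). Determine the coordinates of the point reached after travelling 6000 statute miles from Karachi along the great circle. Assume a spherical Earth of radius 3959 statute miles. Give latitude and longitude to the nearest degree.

≈ (58°N, 62°W)

From cos δ = sin φ₁ sin φ₂ + cos φ₁ cos φ₂ cos Δλ, the central angle is δ ≈ 1.829 rad (104.8°). The total great-circle distance is δ·R ≈ 1.829 × 3959 ≈ 7241 mi, so the target fraction is f = 6000/7241 ≈ 0.829.
Interpolate at f ≈ 0.829 with slerp weights a = sin((1−f)δ)/sin δ ≈ 0.319, b = sin(fδ)/sin δ ≈ 1.033.
p = a·p₁ + b·p₂ ≈ (0.250, -0.468, 0.848); φ = arcsin(p_z) ≈ 57.97°, λ = atan2(p_y, p_x) ≈ -61.84°.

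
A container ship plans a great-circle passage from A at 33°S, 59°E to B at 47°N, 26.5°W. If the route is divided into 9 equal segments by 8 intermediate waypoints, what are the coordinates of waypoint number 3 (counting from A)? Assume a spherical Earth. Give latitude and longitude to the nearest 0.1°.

Convert each endpoint to a unit vector on the sphere (x = cos φ cos λ, y = cos φ sin λ, z = sin φ).
The central angle between the endpoints is δ = arccos(p₁·p₂) ≈ 1.932 rad (110.7°).
Interpolate at f = 3/9 with slerp weights a = sin((1−f)δ)/sin δ ≈ 1.027, b = sin(fδ)/sin δ ≈ 0.642.
p = a·p₁ + b·p₂ ≈ (0.835, 0.543, -0.090); φ = arcsin(p_z) ≈ -5.15°, λ = atan2(p_y, p_x) ≈ 33.01°.

≈ 5.1°S, 33.0°E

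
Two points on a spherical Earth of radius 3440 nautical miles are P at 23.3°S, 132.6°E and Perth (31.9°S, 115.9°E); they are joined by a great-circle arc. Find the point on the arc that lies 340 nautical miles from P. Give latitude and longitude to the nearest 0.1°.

≈ 26.4°S, 127.4°E

From cos δ = sin φ₁ sin φ₂ + cos φ₁ cos φ₂ cos Δλ, the central angle is δ ≈ 0.298 rad (17.1°). The total great-circle distance is δ·R ≈ 0.298 × 3440 ≈ 1026 nmi, so the target fraction is f = 340/1026 ≈ 0.331.
Interpolate at f ≈ 0.331 with slerp weights a = sin((1−f)δ)/sin δ ≈ 0.674, b = sin(fδ)/sin δ ≈ 0.336.
p = a·p₁ + b·p₂ ≈ (-0.544, 0.712, -0.444); φ = arcsin(p_z) ≈ -26.37°, λ = atan2(p_y, p_x) ≈ 127.35°.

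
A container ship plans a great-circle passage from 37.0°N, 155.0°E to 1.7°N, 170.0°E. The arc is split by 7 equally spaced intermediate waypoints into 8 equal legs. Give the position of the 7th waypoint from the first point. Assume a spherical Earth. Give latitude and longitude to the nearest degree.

≈ 6°N, 168°E

Write both endpoints as unit vectors p₁, p₂ with components (cos φ cos λ, cos φ sin λ, sin φ).
The central angle between the endpoints is δ = arccos(p₁·p₂) ≈ 0.662 rad (37.9°).
Interpolate at f = 7/8 with slerp weights a = sin((1−f)δ)/sin δ ≈ 0.134, b = sin(fδ)/sin δ ≈ 0.891.
p = a·p₁ + b·p₂ ≈ (-0.974, 0.200, 0.107); φ = arcsin(p_z) ≈ 6.16°, λ = atan2(p_y, p_x) ≈ 168.40°.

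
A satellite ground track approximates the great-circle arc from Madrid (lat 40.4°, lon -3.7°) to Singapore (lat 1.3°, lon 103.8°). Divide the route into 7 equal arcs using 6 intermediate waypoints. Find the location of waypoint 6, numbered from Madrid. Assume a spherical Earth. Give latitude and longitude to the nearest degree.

Write both endpoints as unit vectors p₁, p₂ with components (cos φ cos λ, cos φ sin λ, sin φ).
The central angle between the endpoints is δ = arccos(p₁·p₂) ≈ 1.787 rad (102.4°).
Interpolate at f = 6/7 with slerp weights a = sin((1−f)δ)/sin δ ≈ 0.258, b = sin(fδ)/sin δ ≈ 1.023.
p = a·p₁ + b·p₂ ≈ (-0.048, 0.980, 0.191); φ = arcsin(p_z) ≈ 11.00°, λ = atan2(p_y, p_x) ≈ 92.77°.

≈ lat 11°, lon 93°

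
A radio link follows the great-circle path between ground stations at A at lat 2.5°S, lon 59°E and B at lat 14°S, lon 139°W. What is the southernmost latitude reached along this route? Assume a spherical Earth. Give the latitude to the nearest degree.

≈ 43°S

The great circle lies in the plane with unit normal n̂ = (p₁ × p₂)/|p₁ × p₂|.
Here n̂_z ≈ +0.728; the vertex latitude is φ_max = arccos|n̂_z| ≈ 43.3°.
Check via Clairaut: cos φ_max = |cos φ₁| · sin C = cos(2.5°)·sin(133.2°) ≈ 0.728, again giving ≈ 43.3°.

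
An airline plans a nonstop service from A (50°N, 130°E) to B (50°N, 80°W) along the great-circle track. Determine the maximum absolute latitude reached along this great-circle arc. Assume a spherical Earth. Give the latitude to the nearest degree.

≈ 78°N

The great circle lies in the plane with unit normal n̂ = (p₁ × p₂)/|p₁ × p₂|.
Here n̂_z ≈ +0.212; the vertex latitude is φ_max = arccos|n̂_z| ≈ 77.7°.
Check via Clairaut: cos φ_max = |cos φ₁| · sin C = cos(50.0°)·sin(19.3°) ≈ 0.212, again giving ≈ 77.7°.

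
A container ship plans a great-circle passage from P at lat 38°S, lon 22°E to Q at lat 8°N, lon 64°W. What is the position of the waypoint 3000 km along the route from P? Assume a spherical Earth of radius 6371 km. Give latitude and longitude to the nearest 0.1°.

≈ lat 29.6°S, lon 9.0°W

Convert each endpoint to a unit vector on the sphere (x = cos φ cos λ, y = cos φ sin λ, z = sin φ).
The central angle between the endpoints is δ = arccos(p₁·p₂) ≈ 1.602 rad (91.8°). The total great-circle distance is δ·R ≈ 1.602 × 6371 ≈ 10207 km, so the target fraction is f = 3000/10207 ≈ 0.294.
Interpolate at f ≈ 0.294 with slerp weights a = sin((1−f)δ)/sin δ ≈ 0.905, b = sin(fδ)/sin δ ≈ 0.454.
p = a·p₁ + b·p₂ ≈ (0.859, -0.137, -0.494); φ = arcsin(p_z) ≈ -29.62°, λ = atan2(p_y, p_x) ≈ -9.05°.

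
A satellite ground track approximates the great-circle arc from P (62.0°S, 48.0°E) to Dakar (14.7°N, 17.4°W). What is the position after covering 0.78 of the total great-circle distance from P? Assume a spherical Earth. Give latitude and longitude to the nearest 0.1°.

≈ (3.7°S, 8.9°W)

The haversine formula gives a central angle δ ≈ 1.606 rad (92.0°) between the endpoints.
Interpolate at f = 0.78 with slerp weights a = sin((1−f)δ)/sin δ ≈ 0.346, b = sin(fδ)/sin δ ≈ 0.950.
p = a·p₁ + b·p₂ ≈ (0.986, -0.154, -0.065); φ = arcsin(p_z) ≈ -3.70°, λ = atan2(p_y, p_x) ≈ -8.88°.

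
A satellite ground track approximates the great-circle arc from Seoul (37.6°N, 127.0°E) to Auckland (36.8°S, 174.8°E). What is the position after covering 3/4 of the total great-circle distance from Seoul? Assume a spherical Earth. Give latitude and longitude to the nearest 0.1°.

Write both endpoints as unit vectors p₁, p₂ with components (cos φ cos λ, cos φ sin λ, sin φ).
The central angle between the endpoints is δ = arccos(p₁·p₂) ≈ 1.510 rad (86.5°).
Interpolate at f = 3/4 with slerp weights a = sin((1−f)δ)/sin δ ≈ 0.369, b = sin(fδ)/sin δ ≈ 0.907.
p = a·p₁ + b·p₂ ≈ (-0.900, 0.300, -0.318); φ = arcsin(p_z) ≈ -18.55°, λ = atan2(p_y, p_x) ≈ 161.58°.

≈ 18.5°S, 161.6°E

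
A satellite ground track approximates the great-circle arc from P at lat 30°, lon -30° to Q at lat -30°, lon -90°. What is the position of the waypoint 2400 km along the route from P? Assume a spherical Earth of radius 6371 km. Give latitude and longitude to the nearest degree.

Convert each endpoint to a unit vector on the sphere (x = cos φ cos λ, y = cos φ sin λ, z = sin φ).
The central angle between the endpoints is δ = arccos(p₁·p₂) ≈ 1.445 rad (82.8°). The total great-circle distance is δ·R ≈ 1.445 × 6371 ≈ 9209 km, so the target fraction is f = 2400/9209 ≈ 0.261.
Interpolate at f ≈ 0.261 with slerp weights a = sin((1−f)δ)/sin δ ≈ 0.884, b = sin(fδ)/sin δ ≈ 0.371.
p = a·p₁ + b·p₂ ≈ (0.663, -0.704, 0.256); φ = arcsin(p_z) ≈ 14.86°, λ = atan2(p_y, p_x) ≈ -46.72°.

≈ lat 15°, lon -47°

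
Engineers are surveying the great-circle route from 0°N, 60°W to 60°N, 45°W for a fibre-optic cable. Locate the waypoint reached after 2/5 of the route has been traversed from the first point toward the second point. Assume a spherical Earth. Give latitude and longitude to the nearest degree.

≈ 24°N, 56°W

Write both endpoints as unit vectors p₁, p₂ with components (cos φ cos λ, cos φ sin λ, sin φ).
The central angle between the endpoints is δ = arccos(p₁·p₂) ≈ 1.067 rad (61.1°).
Interpolate at f = 2/5 with slerp weights a = sin((1−f)δ)/sin δ ≈ 0.682, b = sin(fδ)/sin δ ≈ 0.473.
p = a·p₁ + b·p₂ ≈ (0.508, -0.758, 0.409); φ = arcsin(p_z) ≈ 24.16°, λ = atan2(p_y, p_x) ≈ -56.16°.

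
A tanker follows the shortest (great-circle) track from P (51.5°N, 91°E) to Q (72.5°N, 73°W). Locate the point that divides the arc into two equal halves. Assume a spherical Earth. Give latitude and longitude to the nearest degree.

≈ (79°N, 77°E)

The haversine formula gives a central angle δ ≈ 0.969 rad (55.5°) between the endpoints.
Interpolate at f = 1/2 with slerp weights a = sin((1−f)δ)/sin δ ≈ 0.565, b = sin(fδ)/sin δ ≈ 0.565.
p = a·p₁ + b·p₂ ≈ (0.044, 0.189, 0.981); φ = arcsin(p_z) ≈ 78.81°, λ = atan2(p_y, p_x) ≈ 77.04°.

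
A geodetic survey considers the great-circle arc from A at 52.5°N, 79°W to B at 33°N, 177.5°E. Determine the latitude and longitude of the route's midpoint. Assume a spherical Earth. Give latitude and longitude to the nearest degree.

≈ 56°N, 142°W

Write both endpoints as unit vectors p₁, p₂ with components (cos φ cos λ, cos φ sin λ, sin φ).
The central angle between the endpoints is δ = arccos(p₁·p₂) ≈ 1.253 rad (71.8°).
Interpolate at f = 1/2 with slerp weights a = sin((1−f)δ)/sin δ ≈ 0.617, b = sin(fδ)/sin δ ≈ 0.617.
p = a·p₁ + b·p₂ ≈ (-0.445, -0.346, 0.826); φ = arcsin(p_z) ≈ 55.66°, λ = atan2(p_y, p_x) ≈ -142.14°.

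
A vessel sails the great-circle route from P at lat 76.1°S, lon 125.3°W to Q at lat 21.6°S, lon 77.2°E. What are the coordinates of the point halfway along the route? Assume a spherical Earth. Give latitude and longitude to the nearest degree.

≈ lat 62°S, lon 85°E

Convert each endpoint to a unit vector on the sphere (x = cos φ cos λ, y = cos φ sin λ, z = sin φ).
The central angle between the endpoints is δ = arccos(p₁·p₂) ≈ 1.419 rad (81.3°).
Interpolate at f = 1/2 with slerp weights a = sin((1−f)δ)/sin δ ≈ 0.659, b = sin(fδ)/sin δ ≈ 0.659.
p = a·p₁ + b·p₂ ≈ (0.044, 0.468, -0.882); φ = arcsin(p_z) ≈ -61.94°, λ = atan2(p_y, p_x) ≈ 84.60°.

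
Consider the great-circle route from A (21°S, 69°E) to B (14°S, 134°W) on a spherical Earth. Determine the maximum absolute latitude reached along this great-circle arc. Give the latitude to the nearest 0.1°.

The great circle lies in the plane with unit normal n̂ = (p₁ × p₂)/|p₁ × p₂|.
Here n̂_z ≈ +0.533; the vertex latitude is φ_max = arccos|n̂_z| ≈ 57.8°.

≈ 57.8°S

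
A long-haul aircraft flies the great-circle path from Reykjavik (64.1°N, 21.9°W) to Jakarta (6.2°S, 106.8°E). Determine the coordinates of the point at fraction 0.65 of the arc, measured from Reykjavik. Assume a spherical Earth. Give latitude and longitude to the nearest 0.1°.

The haversine formula gives a central angle δ ≈ 1.948 rad (111.6°) between the endpoints.
Interpolate at f = 0.65 with slerp weights a = sin((1−f)δ)/sin δ ≈ 0.678, b = sin(fδ)/sin δ ≈ 1.026.
p = a·p₁ + b·p₂ ≈ (-0.020, 0.866, 0.499); φ = arcsin(p_z) ≈ 29.94°, λ = atan2(p_y, p_x) ≈ 91.33°.

≈ (29.9°N, 91.3°E)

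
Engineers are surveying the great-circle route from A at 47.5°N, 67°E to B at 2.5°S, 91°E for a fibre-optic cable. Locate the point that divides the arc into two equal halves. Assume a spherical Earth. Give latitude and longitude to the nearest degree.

≈ 23°N, 81°E

Write both endpoints as unit vectors p₁, p₂ with components (cos φ cos λ, cos φ sin λ, sin φ).
The central angle between the endpoints is δ = arccos(p₁·p₂) ≈ 0.947 rad (54.2°).
Interpolate at f = 1/2 with slerp weights a = sin((1−f)δ)/sin δ ≈ 0.562, b = sin(fδ)/sin δ ≈ 0.562.
p = a·p₁ + b·p₂ ≈ (0.138, 0.910, 0.390); φ = arcsin(p_z) ≈ 22.93°, λ = atan2(p_y, p_x) ≈ 81.35°.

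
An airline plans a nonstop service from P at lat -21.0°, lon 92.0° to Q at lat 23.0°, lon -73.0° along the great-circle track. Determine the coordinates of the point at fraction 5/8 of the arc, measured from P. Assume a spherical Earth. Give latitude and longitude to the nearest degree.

≈ lat 15°, lon -7°

Convert each endpoint to a unit vector on the sphere (x = cos φ cos λ, y = cos φ sin λ, z = sin φ).
The central angle between the endpoints is δ = arccos(p₁·p₂) ≈ 2.896 rad (166.0°).
Interpolate at f = 5/8 with slerp weights a = sin((1−f)δ)/sin δ ≈ 3.646, b = sin(fδ)/sin δ ≈ 4.003.
p = a·p₁ + b·p₂ ≈ (0.959, -0.122, 0.257); φ = arcsin(p_z) ≈ 14.92°, λ = atan2(p_y, p_x) ≈ -7.25°.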